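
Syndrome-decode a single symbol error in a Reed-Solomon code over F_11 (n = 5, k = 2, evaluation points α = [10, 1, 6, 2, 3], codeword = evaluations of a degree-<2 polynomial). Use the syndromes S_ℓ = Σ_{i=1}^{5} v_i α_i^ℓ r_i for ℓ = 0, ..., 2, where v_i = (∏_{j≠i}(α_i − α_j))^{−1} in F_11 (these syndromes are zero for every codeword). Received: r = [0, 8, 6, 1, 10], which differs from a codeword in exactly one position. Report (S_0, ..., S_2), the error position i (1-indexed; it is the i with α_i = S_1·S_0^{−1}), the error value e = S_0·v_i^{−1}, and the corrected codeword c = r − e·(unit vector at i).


S = (3, 9, 5), error at position 5, error magnitude e = 5, c = [0, 8, 6, 1, 5].

Step 1: column multipliers v_i = (∏_{j≠i}(α_i − α_j))^{−1} mod 11.
  i = 1 (α = 10): (10−1)(10−6)(10−2)(10−3) = 9·4·8·7 = 2016 ≡ 3, so v_1 = 3^{−1} = 4 (mod 11).
  i = 2 (α = 1): (1−10)(1−6)(1−2)(1−3) = (−9)·(−5)·(−1)·(−2) = 90 ≡ 2, so v_2 = 2^{−1} = 6 (mod 11).
  i = 3 (α = 6): (6−10)(6−1)(6−2)(6−3) = (−4)·5·4·3 = −240 ≡ 2, so v_3 = 2^{−1} = 6 (mod 11).
  i = 4 (α = 2): (2−10)(2−1)(2−6)(2−3) = (−8)·1·(−4)·(−1) = −32 ≡ 1, so v_4 = 1^{−1} = 1 (mod 11).
  i = 5 (α = 3): (3−10)(3−1)(3−6)(3−2) = (−7)·2·(−3)·1 = 42 ≡ 9, so v_5 = 9^{−1} = 5 (mod 11).
  v = [4, 6, 6, 1, 5].
Step 2: syndromes of r = [0, 8, 6, 1, 10] (all sums mod 11).
  S_0 = Σ v_i r_i = 4·0 + 6·8 + 6·6 + 1·1 + 5·10 = 135 ≡ 3.
  S_1 = Σ v_i α_i r_i = 4·10·0 + 6·1·8 + 6·6·6 + 1·2·1 + 5·3·10 = 416 ≡ 9.
  α_i^2 mod 11 = [1, 1, 3, 4, 9].
  S_2 = Σ v_i α_i^2 r_i = 4·1·0 + 6·1·8 + 6·3·6 + 1·4·1 + 5·9·10 = 610 ≡ 5.
  S = (3, 9, 5) ≠ 0, so r is not a codeword (an error is present).
Step 3: locate the error. For a single error e at position i, S_ℓ = v_i·e·α_i^ℓ, so α_err = S_1/S_0.
  S_0^{−1} = 3^{−1} = 4 (mod 11), so α_err = 9·4 = 36 ≡ 3 = α_5. Error position i = 5.
  Consistency check: S_2/S_1 = 5·5 = 25 ≡ 3 = α_err ✓ (single-error assumption holds).
Step 4: error magnitude e = S_0/v_5 = S_0·∏_{j≠5}(α_5 − α_j) = 3·9 = 27 ≡ 5 (mod 11).
Step 5: correct position 5: c_5 = r_5 − e = 10 − 5 ≡ 5 (mod 11). Hence c = [0, 8, 6, 1, 5].
  Check: interpolating c through the α_i gives m(x) = 4 + 4·x (degree < 2) with m(α_i) = c_i for every i, so c is indeed a codeword.


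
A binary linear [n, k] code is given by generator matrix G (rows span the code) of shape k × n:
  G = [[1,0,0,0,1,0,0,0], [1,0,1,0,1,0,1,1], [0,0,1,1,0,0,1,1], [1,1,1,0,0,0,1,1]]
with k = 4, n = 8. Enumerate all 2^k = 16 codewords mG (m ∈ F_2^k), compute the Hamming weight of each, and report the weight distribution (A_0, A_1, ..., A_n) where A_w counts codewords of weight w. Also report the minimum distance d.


Weight distribution: A_0 = 1, A_1 = 1, A_2 = 3, A_3 = 4, A_4 = 1, A_5 = 3, A_6 = 3. Minimum distance d = 1.

Enumerate all 2^4 = 16 messages m ∈ F_2^4.
For each, compute codeword c = mG in F_2^8, then tally its weight.
  m = 0000 → c = 00000000, weight = 0.
  m = 1000 → c = 10001000, weight = 2.
  m = 0100 → c = 10101011, weight = 5.
  m = 1100 → c = 00100011, weight = 3.
  m = 0010 → c = 00110011, weight = 4.
  m = 1010 → c = 10111011, weight = 6.
  m = 0110 → c = 10011000, weight = 3.
  m = 1110 → c = 00010000, weight = 1.
  m = 0001 → c = 11100011, weight = 5.
  m = 1001 → c = 01101011, weight = 5.
  m = 0101 → c = 01001000, weight = 2.
  m = 1101 → c = 11000000, weight = 2.
  m = 0011 → c = 11010000, weight = 3.
  m = 1011 → c = 01011000, weight = 3.
  m = 0111 → c = 01111011, weight = 6.
  m = 1111 → c = 11110011, weight = 6.
Tally weights:
  weight 0: 1 codewords.
  weight 1: 1 codewords.
  weight 2: 3 codewords.
  weight 3: 4 codewords.
  weight 4: 1 codewords.
  weight 5: 3 codewords.
  weight 6: 3 codewords.
Minimum distance d = smallest w > 0 with A_w > 0 = 1.
Sanity: Σ A_w = 16 = 2^4 = 16 ✓.


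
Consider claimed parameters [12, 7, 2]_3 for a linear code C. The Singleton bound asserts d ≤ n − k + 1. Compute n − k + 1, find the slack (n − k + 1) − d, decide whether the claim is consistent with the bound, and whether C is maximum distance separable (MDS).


Singleton RHS = n − k + 1 = 6, slack = 4, bound satisfied, not MDS.

Singleton bound: d ≤ n − k + 1.
Here n = 12, k = 7, so n − k + 1 = 6.
Given d = 2, check d ≤ 6: YES.
Slack = (n − k + 1) − d = 4.
The code is NOT MDS (slack = 4 > 0).
Description: the claimed parameters are [12, 7, 2]_3; such a code would be non-MDS.


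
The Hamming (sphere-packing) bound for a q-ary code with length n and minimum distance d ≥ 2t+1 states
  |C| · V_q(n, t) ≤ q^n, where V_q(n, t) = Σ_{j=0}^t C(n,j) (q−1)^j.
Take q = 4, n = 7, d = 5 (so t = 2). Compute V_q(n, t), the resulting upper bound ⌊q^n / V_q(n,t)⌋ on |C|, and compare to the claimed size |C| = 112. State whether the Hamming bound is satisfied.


V_q(n, t) = 211, q^n = 16384, Hamming bound = 77, |C| = 112 > bound (violated).

Step 1: Compute V_q(n, t) = Σ_{j=0}^2 C(n, j) (q−1)^j.
  j = 0: C(7,0)·(3)^0 = 1·1 = 1.
  j = 1: C(7,1)·(3)^1 = 7·3 = 21.
  j = 2: C(7,2)·(3)^2 = 21·9 = 189.
  V_q(n, t) = 1 + 21 + 189 = 211.
Step 2: q^n = 4^7 = 16384.
Step 3: Hamming bound ⌊q^n / V_q(n,t)⌋ = ⌊16384/211⌋ = 77.
Step 4: Compare |C| = 112 to 77: violated.
The claimed |C| lies above the Hamming bound, so no 4-ary code of length 7 with d ≥ 5 can have 112 codewords.


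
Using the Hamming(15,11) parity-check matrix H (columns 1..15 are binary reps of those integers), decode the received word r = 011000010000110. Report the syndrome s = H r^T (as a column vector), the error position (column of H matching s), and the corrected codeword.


s = (1, 0, 1, 0)^T, error position = 10, corrected codeword c = 011000010100110

Compute s = H r^T mod 2 one row at a time:
  s_1 = 1 + 0 + 0 + 0 + 0 + 1 + 1 + 0 = 3 ≡ 1 (mod 2).
  s_2 = 0 + 0 + 0 + 0 + 0 + 1 + 1 + 0 = 2 ≡ 0 (mod 2).
  s_3 = 1 + 1 + 0 + 0 + 0 + 0 + 1 + 0 = 3 ≡ 1 (mod 2).
  s_4 = 0 + 1 + 0 + 0 + 0 + 0 + 1 + 0 = 2 ≡ 0 (mod 2).
s = (1, 0, 1, 0)^T — this equals column 10 of H (binary 1010), so error is at position 10.
Correct: flip bit 10 of r = 011000010000110 to get c = 011000010100110.


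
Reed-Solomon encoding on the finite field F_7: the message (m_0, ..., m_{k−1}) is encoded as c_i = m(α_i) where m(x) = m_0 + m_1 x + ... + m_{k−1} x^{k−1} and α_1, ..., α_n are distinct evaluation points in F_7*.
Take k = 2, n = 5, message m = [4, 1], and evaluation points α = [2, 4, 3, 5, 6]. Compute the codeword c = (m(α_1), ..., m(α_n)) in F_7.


c = [6, 1, 0, 2, 3]

Message polynomial: m(x) = 4 + 1·x (mod 7).
For each evaluation point α_i, compute m(α_i) mod 7:
  α_1 = 2: Horner steps 1 → 6, so m(2) = 6.
  α_2 = 4: Horner steps 1 → 1, so m(4) = 1.
  α_3 = 3: Horner steps 1 → 0, so m(3) = 0.
  α_4 = 5: Horner steps 1 → 2, so m(5) = 2.
  α_5 = 6: Horner steps 1 → 3, so m(6) = 3.
Codeword c = [6, 1, 0, 2, 3] ∈ F_7^5.


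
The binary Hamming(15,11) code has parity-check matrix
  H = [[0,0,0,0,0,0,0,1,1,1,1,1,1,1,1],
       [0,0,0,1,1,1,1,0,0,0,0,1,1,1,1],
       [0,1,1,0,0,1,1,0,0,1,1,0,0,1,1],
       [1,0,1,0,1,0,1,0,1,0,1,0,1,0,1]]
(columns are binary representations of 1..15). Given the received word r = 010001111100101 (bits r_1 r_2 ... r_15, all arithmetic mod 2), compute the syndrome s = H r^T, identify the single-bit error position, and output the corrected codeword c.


s = (1, 0, 1, 0)^T, error position = 10, corrected codeword c = 010001111000101

Compute s = H r^T mod 2 one row at a time:
  s_1 = 1 + 1 + 1 + 0 + 0 + 1 + 0 + 1 = 5 ≡ 1 (mod 2).
  s_2 = 0 + 0 + 1 + 1 + 0 + 1 + 0 + 1 = 4 ≡ 0 (mod 2).
  s_3 = 1 + 0 + 1 + 1 + 1 + 0 + 0 + 1 = 5 ≡ 1 (mod 2).
  s_4 = 0 + 0 + 0 + 1 + 1 + 0 + 1 + 1 = 4 ≡ 0 (mod 2).
s = (1, 0, 1, 0)^T — this equals column 10 of H (binary 1010), so error is at position 10.
Correct: flip bit 10 of r = 010001111100101 to get c = 010001111000101.


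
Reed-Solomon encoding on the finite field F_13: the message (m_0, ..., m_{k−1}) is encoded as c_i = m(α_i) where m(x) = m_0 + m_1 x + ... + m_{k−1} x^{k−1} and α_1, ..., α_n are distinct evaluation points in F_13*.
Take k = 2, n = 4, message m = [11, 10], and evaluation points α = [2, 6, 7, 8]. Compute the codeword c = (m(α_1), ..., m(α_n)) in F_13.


c = [5, 6, 3, 0]

Message polynomial: m(x) = 11 + 10·x (mod 13).
For each evaluation point α_i, compute m(α_i) mod 13:
  α_1 = 2: Horner steps 10 → 5, so m(2) = 5.
  α_2 = 6: Horner steps 10 → 6, so m(6) = 6.
  α_3 = 7: Horner steps 10 → 3, so m(7) = 3.
  α_4 = 8: Horner steps 10 → 0, so m(8) = 0.
Codeword c = [5, 6, 3, 0] ∈ F_13^4.


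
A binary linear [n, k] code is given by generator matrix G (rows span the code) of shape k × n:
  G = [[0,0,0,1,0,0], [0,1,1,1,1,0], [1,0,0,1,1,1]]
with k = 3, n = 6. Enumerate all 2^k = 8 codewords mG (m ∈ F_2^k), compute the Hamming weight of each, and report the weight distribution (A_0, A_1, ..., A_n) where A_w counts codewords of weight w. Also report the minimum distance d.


Weight distribution: A_0 = 1, A_1 = 1, A_3 = 2, A_4 = 3, A_5 = 1. Minimum distance d = 1.

Enumerate all 2^3 = 8 messages m ∈ F_2^3.
For each, compute codeword c = mG in F_2^6, then tally its weight.
  m = 000 → c = 000000, weight = 0.
  m = 100 → c = 000100, weight = 1.
  m = 010 → c = 011110, weight = 4.
  m = 110 → c = 011010, weight = 3.
  m = 001 → c = 100111, weight = 4.
  m = 101 → c = 100011, weight = 3.
  m = 011 → c = 111001, weight = 4.
  m = 111 → c = 111101, weight = 5.
Tally weights:
  weight 0: 1 codewords.
  weight 1: 1 codewords.
  weight 3: 2 codewords.
  weight 4: 3 codewords.
  weight 5: 1 codewords.
Minimum distance d = smallest w > 0 with A_w > 0 = 1.
Sanity: Σ A_w = 8 = 2^3 = 8 ✓.


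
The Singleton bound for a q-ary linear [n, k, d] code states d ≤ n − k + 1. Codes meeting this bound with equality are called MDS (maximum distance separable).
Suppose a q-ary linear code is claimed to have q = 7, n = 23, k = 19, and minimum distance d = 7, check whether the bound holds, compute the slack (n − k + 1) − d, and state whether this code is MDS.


Singleton RHS = n − k + 1 = 5, slack = -2, bound violated (no such code; not MDS).

Singleton bound: d ≤ n − k + 1.
Here n = 23, k = 19, so n − k + 1 = 5.
Given d = 7, check d ≤ 5: NO.
Slack = (n − k + 1) − d = -2.
The slack is negative: d = 7 exceeds n − k + 1 = 5 by 2, so the Singleton bound is violated and no linear [23, 19, 7]_7 code can exist. In particular it is not MDS (MDS requires d = n − k + 1 exactly).
Description: the claimed parameters are [23, 19, 7]_7; such a code would be impossible (violates the Singleton bound).


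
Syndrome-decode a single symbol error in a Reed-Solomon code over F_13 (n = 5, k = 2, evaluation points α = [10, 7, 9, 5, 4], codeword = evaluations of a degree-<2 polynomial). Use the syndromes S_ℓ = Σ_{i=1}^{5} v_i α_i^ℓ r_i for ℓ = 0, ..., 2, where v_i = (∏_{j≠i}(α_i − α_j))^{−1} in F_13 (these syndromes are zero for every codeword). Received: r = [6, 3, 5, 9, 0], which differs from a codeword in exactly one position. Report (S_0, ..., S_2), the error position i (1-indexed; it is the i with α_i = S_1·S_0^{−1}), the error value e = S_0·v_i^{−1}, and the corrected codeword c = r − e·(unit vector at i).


S = (5, 12, 8), error at position 4, error magnitude e = 8, c = [6, 3, 5, 1, 0].

Step 1: column multipliers v_i = (∏_{j≠i}(α_i − α_j))^{−1} mod 13.
  i = 1 (α = 10): (10−7)(10−9)(10−5)(10−4) = 3·1·5·6 = 90 ≡ 12, so v_1 = 12^{−1} = 12 (mod 13).
  i = 2 (α = 7): (7−10)(7−9)(7−5)(7−4) = (−3)·(−2)·2·3 = 36 ≡ 10, so v_2 = 10^{−1} = 4 (mod 13).
  i = 3 (α = 9): (9−10)(9−7)(9−5)(9−4) = (−1)·2·4·5 = −40 ≡ 12, so v_3 = 12^{−1} = 12 (mod 13).
  i = 4 (α = 5): (5−10)(5−7)(5−9)(5−4) = (−5)·(−2)·(−4)·1 = −40 ≡ 12, so v_4 = 12^{−1} = 12 (mod 13).
  i = 5 (α = 4): (4−10)(4−7)(4−9)(4−5) = (−6)·(−3)·(−5)·(−1) = 90 ≡ 12, so v_5 = 12^{−1} = 12 (mod 13).
  v = [12, 4, 12, 12, 12].
Step 2: syndromes of r = [6, 3, 5, 9, 0] (all sums mod 13).
  S_0 = Σ v_i r_i = 12·6 + 4·3 + 12·5 + 12·9 + 12·0 = 252 ≡ 5.
  S_1 = Σ v_i α_i r_i = 12·10·6 + 4·7·3 + 12·9·5 + 12·5·9 + 12·4·0 = 1884 ≡ 12.
  α_i^2 mod 13 = [9, 10, 3, 12, 3].
  S_2 = Σ v_i α_i^2 r_i = 12·9·6 + 4·10·3 + 12·3·5 + 12·12·9 + 12·3·0 = 2244 ≡ 8.
  S = (5, 12, 8) ≠ 0, so r is not a codeword (an error is present).
Step 3: locate the error. For a single error e at position i, S_ℓ = v_i·e·α_i^ℓ, so α_err = S_1/S_0.
  S_0^{−1} = 5^{−1} = 8 (mod 13), so α_err = 12·8 = 96 ≡ 5 = α_4. Error position i = 4.
  Consistency check: S_2/S_1 = 8·12 = 96 ≡ 5 = α_err ✓ (single-error assumption holds).
Step 4: error magnitude e = S_0/v_4 = S_0·∏_{j≠4}(α_4 − α_j) = 5·12 = 60 ≡ 8 (mod 13).
Step 5: correct position 4: c_4 = r_4 − e = 9 − 8 ≡ 1 (mod 13). Hence c = [6, 3, 5, 1, 0].
  Check: interpolating c through the α_i gives m(x) = 9 + 1·x (degree < 2) with m(α_i) = c_i for every i, so c is indeed a codeword.


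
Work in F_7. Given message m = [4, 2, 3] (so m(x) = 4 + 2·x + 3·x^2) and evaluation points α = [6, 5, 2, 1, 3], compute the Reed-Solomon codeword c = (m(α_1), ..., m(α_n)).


c = [5, 5, 6, 2, 2]

Message polynomial: m(x) = 4 + 2·x + 3·x^2 (mod 7).
For each evaluation point α_i, compute m(α_i) mod 7:
  α_1 = 6: Horner steps 3 → 6 → 5, so m(6) = 5.
  α_2 = 5: Horner steps 3 → 3 → 5, so m(5) = 5.
  α_3 = 2: Horner steps 3 → 1 → 6, so m(2) = 6.
  α_4 = 1: Horner steps 3 → 5 → 2, so m(1) = 2.
  α_5 = 3: Horner steps 3 → 4 → 2, so m(3) = 2.
Codeword c = [5, 5, 6, 2, 2] ∈ F_7^5.


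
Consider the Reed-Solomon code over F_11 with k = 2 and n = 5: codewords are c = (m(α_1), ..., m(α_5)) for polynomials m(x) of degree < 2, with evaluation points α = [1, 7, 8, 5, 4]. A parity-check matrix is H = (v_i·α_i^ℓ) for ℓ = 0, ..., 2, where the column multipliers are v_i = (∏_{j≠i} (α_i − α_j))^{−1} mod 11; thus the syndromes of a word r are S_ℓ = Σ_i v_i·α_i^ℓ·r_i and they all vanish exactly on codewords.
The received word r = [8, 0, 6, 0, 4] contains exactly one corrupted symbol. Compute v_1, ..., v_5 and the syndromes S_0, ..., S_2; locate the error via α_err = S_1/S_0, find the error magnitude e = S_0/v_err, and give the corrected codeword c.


S = (6, 8, 7), error at position 4, error magnitude e = 1, c = [8, 0, 6, 10, 4].

Step 1: column multipliers v_i = (∏_{j≠i}(α_i − α_j))^{−1} mod 11.
  i = 1 (α = 1): (1−7)(1−8)(1−5)(1−4) = (−6)·(−7)·(−4)·(−3) = 504 ≡ 9, so v_1 = 9^{−1} = 5 (mod 11).
  i = 2 (α = 7): (7−1)(7−8)(7−5)(7−4) = 6·(−1)·2·3 = −36 ≡ 8, so v_2 = 8^{−1} = 7 (mod 11).
  i = 3 (α = 8): (8−1)(8−7)(8−5)(8−4) = 7·1·3·4 = 84 ≡ 7, so v_3 = 7^{−1} = 8 (mod 11).
  i = 4 (α = 5): (5−1)(5−7)(5−8)(5−4) = 4·(−2)·(−3)·1 = 24 ≡ 2, so v_4 = 2^{−1} = 6 (mod 11).
  i = 5 (α = 4): (4−1)(4−7)(4−8)(4−5) = 3·(−3)·(−4)·(−1) = −36 ≡ 8, so v_5 = 8^{−1} = 7 (mod 11).
  v = [5, 7, 8, 6, 7].
Step 2: syndromes of r = [8, 0, 6, 0, 4] (all sums mod 11).
  S_0 = Σ v_i r_i = 5·8 + 7·0 + 8·6 + 6·0 + 7·4 = 116 ≡ 6.
  S_1 = Σ v_i α_i r_i = 5·1·8 + 7·7·0 + 8·8·6 + 6·5·0 + 7·4·4 = 536 ≡ 8.
  α_i^2 mod 11 = [1, 5, 9, 3, 5].
  S_2 = Σ v_i α_i^2 r_i = 5·1·8 + 7·5·0 + 8·9·6 + 6·3·0 + 7·5·4 = 612 ≡ 7.
  S = (6, 8, 7) ≠ 0, so r is not a codeword (an error is present).
Step 3: locate the error. For a single error e at position i, S_ℓ = v_i·e·α_i^ℓ, so α_err = S_1/S_0.
  S_0^{−1} = 6^{−1} = 2 (mod 11), so α_err = 8·2 = 16 ≡ 5 = α_4. Error position i = 4.
  Consistency check: S_2/S_1 = 7·7 = 49 ≡ 5 = α_err ✓ (single-error assumption holds).
Step 4: error magnitude e = S_0/v_4 = S_0·∏_{j≠4}(α_4 − α_j) = 6·2 = 12 ≡ 1 (mod 11).
Step 5: correct position 4: c_4 = r_4 − e = 0 − 1 ≡ 10 (mod 11). Hence c = [8, 0, 6, 10, 4].
  Check: interpolating c through the α_i gives m(x) = 2 + 6·x (degree < 2) with m(α_i) = c_i for every i, so c is indeed a codeword.


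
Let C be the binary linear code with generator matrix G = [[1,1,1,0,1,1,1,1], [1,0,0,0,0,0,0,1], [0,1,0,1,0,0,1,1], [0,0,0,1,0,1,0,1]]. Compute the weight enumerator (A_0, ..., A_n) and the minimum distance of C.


Weight distribution: A_0 = 1, A_2 = 2, A_3 = 3, A_4 = 3, A_5 = 4, A_6 = 2, A_7 = 1. Minimum distance d = 2.

Enumerate all 2^4 = 16 messages m ∈ F_2^4.
For each, compute codeword c = mG in F_2^8, then tally its weight.
  m = 0000 → c = 00000000, weight = 0.
  m = 1000 → c = 11101111, weight = 7.
  m = 0100 → c = 10000001, weight = 2.
  m = 1100 → c = 01101110, weight = 5.
  m = 0010 → c = 01010011, weight = 4.
  m = 1010 → c = 10111100, weight = 5.
  m = 0110 → c = 11010010, weight = 4.
  m = 1110 → c = 00111101, weight = 5.
  m = 0001 → c = 00010101, weight = 3.
  m = 1001 → c = 11111010, weight = 6.
  m = 0101 → c = 10010100, weight = 3.
  m = 1101 → c = 01111011, weight = 6.
  m = 0011 → c = 01000110, weight = 3.
  m = 1011 → c = 10101001, weight = 4.
  m = 0111 → c = 11000111, weight = 5.
  m = 1111 → c = 00101000, weight = 2.
Tally weights:
  weight 0: 1 codewords.
  weight 2: 2 codewords.
  weight 3: 3 codewords.
  weight 4: 3 codewords.
  weight 5: 4 codewords.
  weight 6: 2 codewords.
  weight 7: 1 codewords.
Minimum distance d = smallest w > 0 with A_w > 0 = 2.
Sanity: Σ A_w = 16 = 2^4 = 16 ✓.


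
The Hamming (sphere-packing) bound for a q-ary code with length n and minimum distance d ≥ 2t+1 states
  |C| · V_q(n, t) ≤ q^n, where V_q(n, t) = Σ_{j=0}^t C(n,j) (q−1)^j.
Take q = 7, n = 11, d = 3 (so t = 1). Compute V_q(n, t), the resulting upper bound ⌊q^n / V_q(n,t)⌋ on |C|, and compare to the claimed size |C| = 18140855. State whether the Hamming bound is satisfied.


V_q(n, t) = 67, q^n = 1977326743, Hamming bound = 29512339, |C| = 18140855 ≤ bound (satisfied).

Step 1: Compute V_q(n, t) = Σ_{j=0}^1 C(n, j) (q−1)^j.
  j = 0: C(11,0)·(6)^0 = 1·1 = 1.
  j = 1: C(11,1)·(6)^1 = 11·6 = 66.
  V_q(n, t) = 1 + 66 = 67.
Step 2: q^n = 7^11 = 1977326743.
Step 3: Hamming bound ⌊q^n / V_q(n,t)⌋ = ⌊1977326743/67⌋ = 29512339.
Step 4: Compare |C| = 18140855 to 29512339: satisfied.
The claimed |C| lies below the Hamming bound.


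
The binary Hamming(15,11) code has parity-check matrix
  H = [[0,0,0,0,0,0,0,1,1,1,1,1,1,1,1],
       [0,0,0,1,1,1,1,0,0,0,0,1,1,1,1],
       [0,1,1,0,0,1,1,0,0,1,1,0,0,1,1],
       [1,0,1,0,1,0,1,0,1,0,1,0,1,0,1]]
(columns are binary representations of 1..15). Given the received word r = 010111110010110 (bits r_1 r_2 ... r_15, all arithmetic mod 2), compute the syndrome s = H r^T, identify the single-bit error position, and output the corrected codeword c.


s = (0, 0, 1, 0)^T, error position = 2, corrected codeword c = 000111110010110

Compute s = H r^T mod 2 one row at a time:
  s_1 = 1 + 0 + 0 + 1 + 0 + 1 + 1 + 0 = 4 ≡ 0 (mod 2).
  s_2 = 1 + 1 + 1 + 1 + 0 + 1 + 1 + 0 = 6 ≡ 0 (mod 2).
  s_3 = 1 + 0 + 1 + 1 + 0 + 1 + 1 + 0 = 5 ≡ 1 (mod 2).
  s_4 = 0 + 0 + 1 + 1 + 0 + 1 + 1 + 0 = 4 ≡ 0 (mod 2).
s = (0, 0, 1, 0)^T — this equals column 2 of H (binary 0010), so error is at position 2.
Correct: flip bit 2 of r = 010111110010110 to get c = 000111110010110.


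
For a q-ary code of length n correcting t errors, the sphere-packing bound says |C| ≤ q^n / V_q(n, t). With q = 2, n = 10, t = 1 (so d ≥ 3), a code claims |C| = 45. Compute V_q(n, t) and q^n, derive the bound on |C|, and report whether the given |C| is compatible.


V_q(n, t) = 11, q^n = 1024, Hamming bound = 93, |C| = 45 ≤ bound (satisfied).

Step 1: Compute V_q(n, t) = Σ_{j=0}^1 C(n, j) (q−1)^j.
  j = 0: C(10,0)·(1)^0 = 1·1 = 1.
  j = 1: C(10,1)·(1)^1 = 10·1 = 10.
  V_q(n, t) = 1 + 10 = 11.
Step 2: q^n = 2^10 = 1024.
Step 3: Hamming bound ⌊q^n / V_q(n,t)⌋ = ⌊1024/11⌋ = 93.
Step 4: Compare |C| = 45 to 93: satisfied.
The claimed |C| lies below the Hamming bound.


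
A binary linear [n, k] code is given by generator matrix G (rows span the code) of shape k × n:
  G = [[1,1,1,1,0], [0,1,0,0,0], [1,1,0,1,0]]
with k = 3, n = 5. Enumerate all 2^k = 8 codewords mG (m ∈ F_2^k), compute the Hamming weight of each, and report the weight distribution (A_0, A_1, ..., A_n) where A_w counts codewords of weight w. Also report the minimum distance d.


Weight distribution: A_0 = 1, A_1 = 2, A_2 = 2, A_3 = 2, A_4 = 1. Minimum distance d = 1.

Enumerate all 2^3 = 8 messages m ∈ F_2^3.
For each, compute codeword c = mG in F_2^5, then tally its weight.
  m = 000 → c = 00000, weight = 0.
  m = 100 → c = 11110, weight = 4.
  m = 010 → c = 01000, weight = 1.
  m = 110 → c = 10110, weight = 3.
  m = 001 → c = 11010, weight = 3.
  m = 101 → c = 00100, weight = 1.
  m = 011 → c = 10010, weight = 2.
  m = 111 → c = 01100, weight = 2.
Tally weights:
  weight 0: 1 codewords.
  weight 1: 2 codewords.
  weight 2: 2 codewords.
  weight 3: 2 codewords.
  weight 4: 1 codewords.
Minimum distance d = smallest w > 0 with A_w > 0 = 1.
Sanity: Σ A_w = 8 = 2^3 = 8 ✓.


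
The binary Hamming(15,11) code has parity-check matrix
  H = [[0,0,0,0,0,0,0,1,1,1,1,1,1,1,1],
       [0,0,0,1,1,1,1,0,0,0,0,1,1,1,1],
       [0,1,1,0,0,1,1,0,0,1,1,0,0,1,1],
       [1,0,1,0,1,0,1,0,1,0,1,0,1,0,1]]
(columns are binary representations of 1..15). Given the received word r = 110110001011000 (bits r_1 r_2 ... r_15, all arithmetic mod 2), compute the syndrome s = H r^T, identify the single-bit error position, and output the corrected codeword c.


s = (1, 1, 0, 0)^T, error position = 12, corrected codeword c = 110110001010000

Compute s = H r^T mod 2 one row at a time:
  s_1 = 0 + 1 + 0 + 1 + 1 + 0 + 0 + 0 = 3 ≡ 1 (mod 2).
  s_2 = 1 + 1 + 0 + 0 + 1 + 0 + 0 + 0 = 3 ≡ 1 (mod 2).
  s_3 = 1 + 0 + 0 + 0 + 0 + 1 + 0 + 0 = 2 ≡ 0 (mod 2).
  s_4 = 1 + 0 + 1 + 0 + 1 + 1 + 0 + 0 = 4 ≡ 0 (mod 2).
s = (1, 1, 0, 0)^T — this equals column 12 of H (binary 1100), so error is at position 12.
Correct: flip bit 12 of r = 110110001011000 to get c = 110110001010000.


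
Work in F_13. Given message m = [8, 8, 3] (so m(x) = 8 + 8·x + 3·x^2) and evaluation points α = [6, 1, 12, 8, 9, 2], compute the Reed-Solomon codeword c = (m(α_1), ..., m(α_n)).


c = [8, 6, 3, 4, 11, 10]

Message polynomial: m(x) = 8 + 8·x + 3·x^2 (mod 13).
For each evaluation point α_i, compute m(α_i) mod 13:
  α_1 = 6: Horner steps 3 → 0 → 8, so m(6) = 8.
  α_2 = 1: Horner steps 3 → 11 → 6, so m(1) = 6.
  α_3 = 12: Horner steps 3 → 5 → 3, so m(12) = 3.
  α_4 = 8: Horner steps 3 → 6 → 4, so m(8) = 4.
  α_5 = 9: Horner steps 3 → 9 → 11, so m(9) = 11.
  α_6 = 2: Horner steps 3 → 1 → 10, so m(2) = 10.
Codeword c = [8, 6, 3, 4, 11, 10] ∈ F_13^6.


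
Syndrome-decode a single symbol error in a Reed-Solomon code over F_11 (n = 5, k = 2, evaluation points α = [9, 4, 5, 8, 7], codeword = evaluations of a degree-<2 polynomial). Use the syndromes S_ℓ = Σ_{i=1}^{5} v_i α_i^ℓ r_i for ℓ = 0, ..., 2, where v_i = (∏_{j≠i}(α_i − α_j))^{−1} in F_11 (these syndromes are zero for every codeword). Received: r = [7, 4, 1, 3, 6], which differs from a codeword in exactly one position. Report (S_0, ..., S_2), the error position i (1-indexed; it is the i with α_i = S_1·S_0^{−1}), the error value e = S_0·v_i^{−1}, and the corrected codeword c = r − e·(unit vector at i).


S = (1, 9, 4), error at position 1, error magnitude e = 7, c = [0, 4, 1, 3, 6].

Step 1: column multipliers v_i = (∏_{j≠i}(α_i − α_j))^{−1} mod 11.
  i = 1 (α = 9): (9−4)(9−5)(9−8)(9−7) = 5·4·1·2 = 40 ≡ 7, so v_1 = 7^{−1} = 8 (mod 11).
  i = 2 (α = 4): (4−9)(4−5)(4−8)(4−7) = (−5)·(−1)·(−4)·(−3) = 60 ≡ 5, so v_2 = 5^{−1} = 9 (mod 11).
  i = 3 (α = 5): (5−9)(5−4)(5−8)(5−7) = (−4)·1·(−3)·(−2) = −24 ≡ 9, so v_3 = 9^{−1} = 5 (mod 11).
  i = 4 (α = 8): (8−9)(8−4)(8−5)(8−7) = (−1)·4·3·1 = −12 ≡ 10, so v_4 = 10^{−1} = 10 (mod 11).
  i = 5 (α = 7): (7−9)(7−4)(7−5)(7−8) = (−2)·3·2·(−1) = 12 ≡ 1, so v_5 = 1^{−1} = 1 (mod 11).
  v = [8, 9, 5, 10, 1].
Step 2: syndromes of r = [7, 4, 1, 3, 6] (all sums mod 11).
  S_0 = Σ v_i r_i = 8·7 + 9·4 + 5·1 + 10·3 + 1·6 = 133 ≡ 1.
  S_1 = Σ v_i α_i r_i = 8·9·7 + 9·4·4 + 5·5·1 + 10·8·3 + 1·7·6 = 955 ≡ 9.
  α_i^2 mod 11 = [4, 5, 3, 9, 5].
  S_2 = Σ v_i α_i^2 r_i = 8·4·7 + 9·5·4 + 5·3·1 + 10·9·3 + 1·5·6 = 719 ≡ 4.
  S = (1, 9, 4) ≠ 0, so r is not a codeword (an error is present).
Step 3: locate the error. For a single error e at position i, S_ℓ = v_i·e·α_i^ℓ, so α_err = S_1/S_0.
  S_0^{−1} = 1^{−1} = 1 (mod 11), so α_err = 9·1 = 9 ≡ 9 = α_1. Error position i = 1.
  Consistency check: S_2/S_1 = 4·5 = 20 ≡ 9 = α_err ✓ (single-error assumption holds).
Step 4: error magnitude e = S_0/v_1 = S_0·∏_{j≠1}(α_1 − α_j) = 1·7 = 7 ≡ 7 (mod 11).
Step 5: correct position 1: c_1 = r_1 − e = 7 − 7 ≡ 0 (mod 11). Hence c = [0, 4, 1, 3, 6].
  Check: interpolating c through the α_i gives m(x) = 5 + 8·x (degree < 2) with m(α_i) = c_i for every i, so c is indeed a codeword.


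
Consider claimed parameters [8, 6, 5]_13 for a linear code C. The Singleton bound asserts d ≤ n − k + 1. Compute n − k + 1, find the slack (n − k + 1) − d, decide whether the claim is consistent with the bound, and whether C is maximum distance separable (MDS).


Singleton RHS = n − k + 1 = 3, slack = -2, bound violated (no such code; not MDS).

Singleton bound: d ≤ n − k + 1.
Here n = 8, k = 6, so n − k + 1 = 3.
Given d = 5, check d ≤ 3: NO.
Slack = (n − k + 1) − d = -2.
The slack is negative: d = 5 exceeds n − k + 1 = 3 by 2, so the Singleton bound is violated and no linear [8, 6, 5]_13 code can exist. In particular it is not MDS (MDS requires d = n − k + 1 exactly).
Description: the claimed parameters are [8, 6, 5]_13; such a code would be impossible (violates the Singleton bound).


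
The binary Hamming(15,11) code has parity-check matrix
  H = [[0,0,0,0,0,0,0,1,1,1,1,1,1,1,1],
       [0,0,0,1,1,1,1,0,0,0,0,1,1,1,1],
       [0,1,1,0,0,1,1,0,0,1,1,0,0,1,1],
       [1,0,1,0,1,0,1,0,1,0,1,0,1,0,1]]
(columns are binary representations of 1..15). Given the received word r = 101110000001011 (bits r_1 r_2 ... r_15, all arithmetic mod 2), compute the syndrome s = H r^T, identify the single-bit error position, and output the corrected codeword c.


s = (1, 1, 1, 0)^T, error position = 14, corrected codeword c = 101110000001001

Compute s = H r^T mod 2 one row at a time:
  s_1 = 0 + 0 + 0 + 0 + 1 + 0 + 1 + 1 = 3 ≡ 1 (mod 2).
  s_2 = 1 + 1 + 0 + 0 + 1 + 0 + 1 + 1 = 5 ≡ 1 (mod 2).
  s_3 = 0 + 1 + 0 + 0 + 0 + 0 + 1 + 1 = 3 ≡ 1 (mod 2).
  s_4 = 1 + 1 + 1 + 0 + 0 + 0 + 0 + 1 = 4 ≡ 0 (mod 2).
s = (1, 1, 1, 0)^T — this equals column 14 of H (binary 1110), so error is at position 14.
Correct: flip bit 14 of r = 101110000001011 to get c = 101110000001001.


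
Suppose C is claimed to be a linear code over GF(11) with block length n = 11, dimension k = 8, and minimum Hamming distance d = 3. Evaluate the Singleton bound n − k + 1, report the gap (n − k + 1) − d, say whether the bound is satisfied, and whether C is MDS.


Singleton RHS = n − k + 1 = 4, slack = 1, bound satisfied, not MDS.

Singleton bound: d ≤ n − k + 1.
Here n = 11, k = 8, so n − k + 1 = 4.
Given d = 3, check d ≤ 4: YES.
Slack = (n − k + 1) − d = 1.
The code is NOT MDS (slack = 1 > 0).
Description: the claimed parameters are [11, 8, 3]_11; such a code would be non-MDS.


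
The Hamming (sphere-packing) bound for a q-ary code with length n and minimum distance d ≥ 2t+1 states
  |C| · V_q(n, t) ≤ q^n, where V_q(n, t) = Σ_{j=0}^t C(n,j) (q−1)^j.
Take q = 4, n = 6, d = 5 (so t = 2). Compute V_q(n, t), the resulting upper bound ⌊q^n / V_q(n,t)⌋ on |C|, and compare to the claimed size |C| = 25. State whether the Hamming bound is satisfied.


V_q(n, t) = 154, q^n = 4096, Hamming bound = 26, |C| = 25 ≤ bound (satisfied).

Step 1: Compute V_q(n, t) = Σ_{j=0}^2 C(n, j) (q−1)^j.
  j = 0: C(6,0)·(3)^0 = 1·1 = 1.
  j = 1: C(6,1)·(3)^1 = 6·3 = 18.
  j = 2: C(6,2)·(3)^2 = 15·9 = 135.
  V_q(n, t) = 1 + 18 + 135 = 154.
Step 2: q^n = 4^6 = 4096.
Step 3: Hamming bound ⌊q^n / V_q(n,t)⌋ = ⌊4096/154⌋ = 26.
Step 4: Compare |C| = 25 to 26: satisfied.
The claimed |C| lies below the Hamming bound.


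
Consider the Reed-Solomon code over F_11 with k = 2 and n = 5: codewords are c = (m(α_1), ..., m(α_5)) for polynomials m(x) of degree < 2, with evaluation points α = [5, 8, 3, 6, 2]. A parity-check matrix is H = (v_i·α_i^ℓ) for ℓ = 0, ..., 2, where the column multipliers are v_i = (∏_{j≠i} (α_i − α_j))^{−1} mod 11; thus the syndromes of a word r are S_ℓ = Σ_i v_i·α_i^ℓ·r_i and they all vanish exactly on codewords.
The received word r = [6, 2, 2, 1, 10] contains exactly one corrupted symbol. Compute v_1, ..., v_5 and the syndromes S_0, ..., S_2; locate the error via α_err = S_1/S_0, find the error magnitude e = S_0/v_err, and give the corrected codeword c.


S = (10, 8, 2), error at position 3, error magnitude e = 8, c = [6, 2, 5, 1, 10].

Step 1: column multipliers v_i = (∏_{j≠i}(α_i − α_j))^{−1} mod 11.
  i = 1 (α = 5): (5−8)(5−3)(5−6)(5−2) = (−3)·2·(−1)·3 = 18 ≡ 7, so v_1 = 7^{−1} = 8 (mod 11).
  i = 2 (α = 8): (8−5)(8−3)(8−6)(8−2) = 3·5·2·6 = 180 ≡ 4, so v_2 = 4^{−1} = 3 (mod 11).
  i = 3 (α = 3): (3−5)(3−8)(3−6)(3−2) = (−2)·(−5)·(−3)·1 = −30 ≡ 3, so v_3 = 3^{−1} = 4 (mod 11).
  i = 4 (α = 6): (6−5)(6−8)(6−3)(6−2) = 1·(−2)·3·4 = −24 ≡ 9, so v_4 = 9^{−1} = 5 (mod 11).
  i = 5 (α = 2): (2−5)(2−8)(2−3)(2−6) = (−3)·(−6)·(−1)·(−4) = 72 ≡ 6, so v_5 = 6^{−1} = 2 (mod 11).
  v = [8, 3, 4, 5, 2].
Step 2: syndromes of r = [6, 2, 2, 1, 10] (all sums mod 11).
  S_0 = Σ v_i r_i = 8·6 + 3·2 + 4·2 + 5·1 + 2·10 = 87 ≡ 10.
  S_1 = Σ v_i α_i r_i = 8·5·6 + 3·8·2 + 4·3·2 + 5·6·1 + 2·2·10 = 382 ≡ 8.
  α_i^2 mod 11 = [3, 9, 9, 3, 4].
  S_2 = Σ v_i α_i^2 r_i = 8·3·6 + 3·9·2 + 4·9·2 + 5·3·1 + 2·4·10 = 365 ≡ 2.
  S = (10, 8, 2) ≠ 0, so r is not a codeword (an error is present).
Step 3: locate the error. For a single error e at position i, S_ℓ = v_i·e·α_i^ℓ, so α_err = S_1/S_0.
  S_0^{−1} = 10^{−1} = 10 (mod 11), so α_err = 8·10 = 80 ≡ 3 = α_3. Error position i = 3.
  Consistency check: S_2/S_1 = 2·7 = 14 ≡ 3 = α_err ✓ (single-error assumption holds).
Step 4: error magnitude e = S_0/v_3 = S_0·∏_{j≠3}(α_3 − α_j) = 10·3 = 30 ≡ 8 (mod 11).
Step 5: correct position 3: c_3 = r_3 − e = 2 − 8 ≡ 5 (mod 11). Hence c = [6, 2, 5, 1, 10].
  Check: interpolating c through the α_i gives m(x) = 9 + 6·x (degree < 2) with m(α_i) = c_i for every i, so c is indeed a codeword.


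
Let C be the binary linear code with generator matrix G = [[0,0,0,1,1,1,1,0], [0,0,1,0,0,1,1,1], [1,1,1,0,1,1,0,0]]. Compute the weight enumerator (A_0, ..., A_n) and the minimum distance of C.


Weight distribution: A_0 = 1, A_4 = 3, A_5 = 4. Minimum distance d = 4.

Enumerate all 2^3 = 8 messages m ∈ F_2^3.
For each, compute codeword c = mG in F_2^8, then tally its weight.
  m = 000 → c = 00000000, weight = 0.
  m = 100 → c = 00011110, weight = 4.
  m = 010 → c = 00100111, weight = 4.
  m = 110 → c = 00111001, weight = 4.
  m = 001 → c = 11101100, weight = 5.
  m = 101 → c = 11110010, weight = 5.
  m = 011 → c = 11001011, weight = 5.
  m = 111 → c = 11010101, weight = 5.
Tally weights:
  weight 0: 1 codewords.
  weight 4: 3 codewords.
  weight 5: 4 codewords.
Minimum distance d = smallest w > 0 with A_w > 0 = 4.
Sanity: Σ A_w = 8 = 2^3 = 8 ✓.


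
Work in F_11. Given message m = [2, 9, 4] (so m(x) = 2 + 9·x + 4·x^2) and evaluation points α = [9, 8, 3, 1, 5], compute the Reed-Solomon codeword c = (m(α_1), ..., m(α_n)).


c = [0, 0, 10, 4, 4]

Message polynomial: m(x) = 2 + 9·x + 4·x^2 (mod 11).
For each evaluation point α_i, compute m(α_i) mod 11:
  α_1 = 9: Horner steps 4 → 1 → 0, so m(9) = 0.
  α_2 = 8: Horner steps 4 → 8 → 0, so m(8) = 0.
  α_3 = 3: Horner steps 4 → 10 → 10, so m(3) = 10.
  α_4 = 1: Horner steps 4 → 2 → 4, so m(1) = 4.
  α_5 = 5: Horner steps 4 → 7 → 4, so m(5) = 4.
Codeword c = [0, 0, 10, 4, 4] ∈ F_11^5.


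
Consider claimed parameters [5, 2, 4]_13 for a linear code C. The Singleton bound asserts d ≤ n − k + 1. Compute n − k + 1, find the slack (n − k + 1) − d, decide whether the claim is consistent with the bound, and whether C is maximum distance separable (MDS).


Singleton RHS = n − k + 1 = 4, slack = 0, bound satisfied, MDS.

Singleton bound: d ≤ n − k + 1.
Here n = 5, k = 2, so n − k + 1 = 4.
Given d = 4, check d ≤ 4: YES.
Slack = (n − k + 1) − d = 0.
The code is MDS (slack = 0).
Description: the claimed parameters are [5, 2, 4]_13; such a code would be MDS (meets Singleton bound).


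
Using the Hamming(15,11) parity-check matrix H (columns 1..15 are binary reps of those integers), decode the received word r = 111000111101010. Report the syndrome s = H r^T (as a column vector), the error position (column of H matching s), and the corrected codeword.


s = (1, 1, 1, 0)^T, error position = 14, corrected codeword c = 111000111101000

Compute s = H r^T mod 2 one row at a time:
  s_1 = 1 + 1 + 1 + 0 + 1 + 0 + 1 + 0 = 5 ≡ 1 (mod 2).
  s_2 = 0 + 0 + 0 + 1 + 1 + 0 + 1 + 0 = 3 ≡ 1 (mod 2).
  s_3 = 1 + 1 + 0 + 1 + 1 + 0 + 1 + 0 = 5 ≡ 1 (mod 2).
  s_4 = 1 + 1 + 0 + 1 + 1 + 0 + 0 + 0 = 4 ≡ 0 (mod 2).
s = (1, 1, 1, 0)^T — this equals column 14 of H (binary 1110), so error is at position 14.
Correct: flip bit 14 of r = 111000111101010 to get c = 111000111101000.


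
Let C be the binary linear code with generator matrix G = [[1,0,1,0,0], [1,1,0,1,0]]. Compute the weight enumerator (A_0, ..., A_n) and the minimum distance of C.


Weight distribution: A_0 = 1, A_2 = 1, A_3 = 2. Minimum distance d = 2.

Enumerate all 2^2 = 4 messages m ∈ F_2^2.
For each, compute codeword c = mG in F_2^5, then tally its weight.
  m = 00 → c = 00000, weight = 0.
  m = 10 → c = 10100, weight = 2.
  m = 01 → c = 11010, weight = 3.
  m = 11 → c = 01110, weight = 3.
Tally weights:
  weight 0: 1 codewords.
  weight 2: 1 codewords.
  weight 3: 2 codewords.
Minimum distance d = smallest w > 0 with A_w > 0 = 2.
Sanity: Σ A_w = 4 = 2^2 = 4 ✓.


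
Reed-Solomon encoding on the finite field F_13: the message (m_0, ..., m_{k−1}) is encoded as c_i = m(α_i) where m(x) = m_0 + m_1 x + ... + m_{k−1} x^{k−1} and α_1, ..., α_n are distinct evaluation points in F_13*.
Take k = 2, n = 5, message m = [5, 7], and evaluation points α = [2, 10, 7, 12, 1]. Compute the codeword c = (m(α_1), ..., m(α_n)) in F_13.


c = [6, 10, 2, 11, 12]

Message polynomial: m(x) = 5 + 7·x (mod 13).
For each evaluation point α_i, compute m(α_i) mod 13:
  α_1 = 2: Horner steps 7 → 6, so m(2) = 6.
  α_2 = 10: Horner steps 7 → 10, so m(10) = 10.
  α_3 = 7: Horner steps 7 → 2, so m(7) = 2.
  α_4 = 12: Horner steps 7 → 11, so m(12) = 11.
  α_5 = 1: Horner steps 7 → 12, so m(1) = 12.
Codeword c = [6, 10, 2, 11, 12] ∈ F_13^5.


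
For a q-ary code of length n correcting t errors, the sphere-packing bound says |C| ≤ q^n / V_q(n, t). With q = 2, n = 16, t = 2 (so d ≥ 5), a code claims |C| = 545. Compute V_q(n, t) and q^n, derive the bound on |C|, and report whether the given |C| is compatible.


V_q(n, t) = 137, q^n = 65536, Hamming bound = 478, |C| = 545 > bound (violated).

Step 1: Compute V_q(n, t) = Σ_{j=0}^2 C(n, j) (q−1)^j.
  j = 0: C(16,0)·(1)^0 = 1·1 = 1.
  j = 1: C(16,1)·(1)^1 = 16·1 = 16.
  j = 2: C(16,2)·(1)^2 = 120·1 = 120.
  V_q(n, t) = 1 + 16 + 120 = 137.
Step 2: q^n = 2^16 = 65536.
Step 3: Hamming bound ⌊q^n / V_q(n,t)⌋ = ⌊65536/137⌋ = 478.
Step 4: Compare |C| = 545 to 478: violated.
The claimed |C| lies above the Hamming bound, so no 2-ary code of length 16 with d ≥ 5 can have 545 codewords.


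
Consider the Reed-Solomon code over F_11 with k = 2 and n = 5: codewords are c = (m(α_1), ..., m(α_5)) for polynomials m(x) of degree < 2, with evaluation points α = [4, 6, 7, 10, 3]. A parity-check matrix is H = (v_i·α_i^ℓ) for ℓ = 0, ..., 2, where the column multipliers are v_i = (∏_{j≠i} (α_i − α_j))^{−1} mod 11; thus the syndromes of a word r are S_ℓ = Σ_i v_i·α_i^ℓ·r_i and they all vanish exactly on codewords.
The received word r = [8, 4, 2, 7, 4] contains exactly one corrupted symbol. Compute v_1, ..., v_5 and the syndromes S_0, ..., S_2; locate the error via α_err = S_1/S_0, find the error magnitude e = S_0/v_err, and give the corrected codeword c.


S = (7, 10, 8), error at position 5, error magnitude e = 5, c = [8, 4, 2, 7, 10].

Step 1: column multipliers v_i = (∏_{j≠i}(α_i − α_j))^{−1} mod 11.
  i = 1 (α = 4): (4−6)(4−7)(4−10)(4−3) = (−2)·(−3)·(−6)·1 = −36 ≡ 8, so v_1 = 8^{−1} = 7 (mod 11).
  i = 2 (α = 6): (6−4)(6−7)(6−10)(6−3) = 2·(−1)·(−4)·3 = 24 ≡ 2, so v_2 = 2^{−1} = 6 (mod 11).
  i = 3 (α = 7): (7−4)(7−6)(7−10)(7−3) = 3·1·(−3)·4 = −36 ≡ 8, so v_3 = 8^{−1} = 7 (mod 11).
  i = 4 (α = 10): (10−4)(10−6)(10−7)(10−3) = 6·4·3·7 = 504 ≡ 9, so v_4 = 9^{−1} = 5 (mod 11).
  i = 5 (α = 3): (3−4)(3−6)(3−7)(3−10) = (−1)·(−3)·(−4)·(−7) = 84 ≡ 7, so v_5 = 7^{−1} = 8 (mod 11).
  v = [7, 6, 7, 5, 8].
Step 2: syndromes of r = [8, 4, 2, 7, 4] (all sums mod 11).
  S_0 = Σ v_i r_i = 7·8 + 6·4 + 7·2 + 5·7 + 8·4 = 161 ≡ 7.
  S_1 = Σ v_i α_i r_i = 7·4·8 + 6·6·4 + 7·7·2 + 5·10·7 + 8·3·4 = 912 ≡ 10.
  α_i^2 mod 11 = [5, 3, 5, 1, 9].
  S_2 = Σ v_i α_i^2 r_i = 7·5·8 + 6·3·4 + 7·5·2 + 5·1·7 + 8·9·4 = 745 ≡ 8.
  S = (7, 10, 8) ≠ 0, so r is not a codeword (an error is present).
Step 3: locate the error. For a single error e at position i, S_ℓ = v_i·e·α_i^ℓ, so α_err = S_1/S_0.
  S_0^{−1} = 7^{−1} = 8 (mod 11), so α_err = 10·8 = 80 ≡ 3 = α_5. Error position i = 5.
  Consistency check: S_2/S_1 = 8·10 = 80 ≡ 3 = α_err ✓ (single-error assumption holds).
Step 4: error magnitude e = S_0/v_5 = S_0·∏_{j≠5}(α_5 − α_j) = 7·7 = 49 ≡ 5 (mod 11).
Step 5: correct position 5: c_5 = r_5 − e = 4 − 5 ≡ 10 (mod 11). Hence c = [8, 4, 2, 7, 10].
  Check: interpolating c through the α_i gives m(x) = 5 + 9·x (degree < 2) with m(α_i) = c_i for every i, so c is indeed a codeword.


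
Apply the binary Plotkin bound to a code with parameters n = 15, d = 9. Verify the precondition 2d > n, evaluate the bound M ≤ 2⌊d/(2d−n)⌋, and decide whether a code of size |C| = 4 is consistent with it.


Plotkin bound M ≤ 6; given |C| = 4 ≤ bound (satisfied).

Check applicability: 2d = 18, n = 15.
2d − n = 3 > 0, so Plotkin applies.
Compute d/(2d−n) = 9/3 ≈ 3.0000.
⌊d/(2d−n)⌋ = 3.
Plotkin bound: M ≤ 2·3 = 6.
Given |C| = 4, check: satisfied.
This |C| is below the Plotkin bound.


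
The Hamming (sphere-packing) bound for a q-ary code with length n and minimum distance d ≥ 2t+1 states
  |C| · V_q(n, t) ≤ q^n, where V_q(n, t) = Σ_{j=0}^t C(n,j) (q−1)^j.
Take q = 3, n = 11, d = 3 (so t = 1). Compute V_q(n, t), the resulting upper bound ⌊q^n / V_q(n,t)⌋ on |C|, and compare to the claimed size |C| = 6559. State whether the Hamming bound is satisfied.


V_q(n, t) = 23, q^n = 177147, Hamming bound = 7702, |C| = 6559 ≤ bound (satisfied).

Step 1: Compute V_q(n, t) = Σ_{j=0}^1 C(n, j) (q−1)^j.
  j = 0: C(11,0)·(2)^0 = 1·1 = 1.
  j = 1: C(11,1)·(2)^1 = 11·2 = 22.
  V_q(n, t) = 1 + 22 = 23.
Step 2: q^n = 3^11 = 177147.
Step 3: Hamming bound ⌊q^n / V_q(n,t)⌋ = ⌊177147/23⌋ = 7702.
Step 4: Compare |C| = 6559 to 7702: satisfied.
The claimed |C| lies below the Hamming bound.
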